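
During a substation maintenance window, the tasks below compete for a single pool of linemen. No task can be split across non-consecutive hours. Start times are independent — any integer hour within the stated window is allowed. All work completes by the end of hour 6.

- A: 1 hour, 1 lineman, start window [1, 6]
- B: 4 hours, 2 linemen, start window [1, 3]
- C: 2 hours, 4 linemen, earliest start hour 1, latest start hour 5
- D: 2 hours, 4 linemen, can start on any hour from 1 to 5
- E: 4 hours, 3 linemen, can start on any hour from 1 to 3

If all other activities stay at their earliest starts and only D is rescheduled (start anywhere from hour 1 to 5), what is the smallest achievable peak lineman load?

10

D@1: h1:14  h2:13  h3:5  h4:5  h5:0  h6:0 → peak 14
D@2: h1:10  h2:13  h3:9  h4:5  h5:0  h6:0 → peak 13
D@3: h1:10  h2:9  h3:9  h4:9  h5:0  h6:0 → peak 10
D@4: h1:10  h2:9  h3:5  h4:9  h5:4  h6:0 → peak 10
D@5: h1:10  h2:9  h3:5  h4:5  h5:4  h6:4 → peak 10
Best is D@3, peak 10.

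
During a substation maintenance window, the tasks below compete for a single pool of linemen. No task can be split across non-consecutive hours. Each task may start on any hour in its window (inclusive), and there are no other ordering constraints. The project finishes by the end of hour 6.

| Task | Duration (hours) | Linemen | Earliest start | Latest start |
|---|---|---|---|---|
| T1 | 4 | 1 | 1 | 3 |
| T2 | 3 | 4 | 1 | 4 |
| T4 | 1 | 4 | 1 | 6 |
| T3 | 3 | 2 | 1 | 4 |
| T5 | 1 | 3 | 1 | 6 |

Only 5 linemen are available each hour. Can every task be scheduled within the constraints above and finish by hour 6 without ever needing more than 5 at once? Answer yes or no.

no

The minimum achievable peak is 6; 5 < 6, so no feasible schedule stays within the cap.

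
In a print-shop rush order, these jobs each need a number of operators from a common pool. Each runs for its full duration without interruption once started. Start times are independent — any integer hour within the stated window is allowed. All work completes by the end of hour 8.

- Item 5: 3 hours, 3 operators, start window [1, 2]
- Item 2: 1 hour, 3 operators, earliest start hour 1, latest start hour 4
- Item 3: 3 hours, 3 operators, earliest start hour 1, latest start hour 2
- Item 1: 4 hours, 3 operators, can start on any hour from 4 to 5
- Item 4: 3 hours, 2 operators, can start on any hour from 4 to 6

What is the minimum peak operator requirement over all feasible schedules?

Early-start (Item 5@1, Item 2@1, Item 3@1, Item 1@4, Item 4@4) gives peak 9: h1:9  h2:6  h3:6  h4:5  h5:5  h6:5  h7:3  h8:0.
Shift Item 3→2, Item 4→5.
Schedule Item 5@1, Item 2@1, Item 3@2, Item 1@4, Item 4@5: h1:6  h2:6  h3:6  h4:6  h5:5  h6:5  h7:5  h8:0 — peak 6.

6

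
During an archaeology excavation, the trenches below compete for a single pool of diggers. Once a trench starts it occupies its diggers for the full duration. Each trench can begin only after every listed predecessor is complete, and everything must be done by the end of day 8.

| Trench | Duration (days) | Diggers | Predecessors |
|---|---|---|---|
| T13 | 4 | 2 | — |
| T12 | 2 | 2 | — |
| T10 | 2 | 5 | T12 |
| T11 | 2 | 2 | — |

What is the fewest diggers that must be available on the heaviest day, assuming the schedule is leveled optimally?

Early-start (T13@1, T12@1, T10@3, T11@1) gives peak 7: d1:6  d2:6  d3:7  d4:7  d5:0  d6:0  d7:0  d8:0.
Shift T10→5, T11→3.
Schedule T13@1, T12@1, T10@5, T11@3: d1:4  d2:4  d3:4  d4:4  d5:5  d6:5  d7:0  d8:0 — peak 5.

5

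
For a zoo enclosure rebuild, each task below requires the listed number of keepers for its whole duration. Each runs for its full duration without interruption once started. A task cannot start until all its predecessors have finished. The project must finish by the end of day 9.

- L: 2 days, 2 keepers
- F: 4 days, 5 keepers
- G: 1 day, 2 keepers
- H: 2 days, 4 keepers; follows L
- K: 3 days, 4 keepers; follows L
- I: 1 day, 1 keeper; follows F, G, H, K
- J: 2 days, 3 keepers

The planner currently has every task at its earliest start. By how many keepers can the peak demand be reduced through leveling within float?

Early-start peak: d1:12  d2:10  d3:13  d4:13  d5:4  d6:1  d7:0  d8:0  d9:0 ⇒ 13.
Leveled (L@1, F@1, G@3, H@5, K@5, I@8, J@7): d1:7  d2:7  d3:7  d4:5  d5:8  d6:8  d7:7  d8:4  d9:0 ⇒ 8.
Reduction 13 − 8 = 5.

5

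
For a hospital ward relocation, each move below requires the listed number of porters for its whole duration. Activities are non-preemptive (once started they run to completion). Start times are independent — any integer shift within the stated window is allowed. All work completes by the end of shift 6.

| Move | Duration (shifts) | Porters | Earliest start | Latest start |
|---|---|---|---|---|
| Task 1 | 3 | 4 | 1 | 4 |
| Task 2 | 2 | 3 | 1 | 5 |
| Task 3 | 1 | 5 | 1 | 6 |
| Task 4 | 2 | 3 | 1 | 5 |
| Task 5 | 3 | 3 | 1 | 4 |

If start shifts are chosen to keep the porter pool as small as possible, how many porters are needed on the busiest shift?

Early-start (Task 1@1, Task 2@1, Task 3@1, Task 4@1, Task 5@1) gives peak 18: s1:18  s2:13  s3:7  s4:0  s5:0  s6:0.
Shift Task 3→6, Task 4→4, Task 5→3.
Schedule Task 1@1, Task 2@1, Task 3@6, Task 4@4, Task 5@3: s1:7  s2:7  s3:7  s4:6  s5:6  s6:5 — peak 7.
Total porter-shifts = 38 over 6 shifts ⇒ peak ≥ ⌈38/6⌉ = 7, so 7 is optimal.

7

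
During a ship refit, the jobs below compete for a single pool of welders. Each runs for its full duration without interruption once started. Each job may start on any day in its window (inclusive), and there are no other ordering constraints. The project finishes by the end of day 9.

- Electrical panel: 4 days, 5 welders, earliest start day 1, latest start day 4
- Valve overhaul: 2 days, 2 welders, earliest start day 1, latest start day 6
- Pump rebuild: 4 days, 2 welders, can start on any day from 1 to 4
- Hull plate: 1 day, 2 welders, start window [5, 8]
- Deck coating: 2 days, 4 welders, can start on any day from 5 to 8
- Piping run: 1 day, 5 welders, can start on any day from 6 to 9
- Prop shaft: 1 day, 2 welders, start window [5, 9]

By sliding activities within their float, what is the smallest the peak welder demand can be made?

7

Early-start (Electrical panel@1, Valve overhaul@1, Pump rebuild@1, Hull plate@5, Deck coating@5, Piping run@6, Prop shaft@5) gives peak 9: d1:9  d2:9  d3:7  d4:7  d5:8  d6:9  d7:0  d8:0  d9:0.
Shift Pump rebuild→3, Deck coating→6, Piping run→8.
Schedule Electrical panel@1, Valve overhaul@1, Pump rebuild@3, Hull plate@5, Deck coating@6, Piping run@8, Prop shaft@5: d1:7  d2:7  d3:7  d4:7  d5:6  d6:6  d7:4  d8:5  d9:0 — peak 7.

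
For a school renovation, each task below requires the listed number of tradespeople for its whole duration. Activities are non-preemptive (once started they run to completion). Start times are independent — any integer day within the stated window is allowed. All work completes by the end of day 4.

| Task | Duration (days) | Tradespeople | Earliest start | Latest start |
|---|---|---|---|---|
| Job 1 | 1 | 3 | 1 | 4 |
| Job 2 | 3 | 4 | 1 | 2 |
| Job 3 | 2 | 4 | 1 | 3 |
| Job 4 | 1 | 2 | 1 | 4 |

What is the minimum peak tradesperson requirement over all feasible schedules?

8

Early-start (Job 1@1, Job 2@1, Job 3@1, Job 4@1) gives peak 13: d1:13  d2:8  d3:4  d4:0.
Shift Job 3→2, Job 4→4.
Schedule Job 1@1, Job 2@1, Job 3@2, Job 4@4: d1:7  d2:8  d3:8  d4:2 — peak 8.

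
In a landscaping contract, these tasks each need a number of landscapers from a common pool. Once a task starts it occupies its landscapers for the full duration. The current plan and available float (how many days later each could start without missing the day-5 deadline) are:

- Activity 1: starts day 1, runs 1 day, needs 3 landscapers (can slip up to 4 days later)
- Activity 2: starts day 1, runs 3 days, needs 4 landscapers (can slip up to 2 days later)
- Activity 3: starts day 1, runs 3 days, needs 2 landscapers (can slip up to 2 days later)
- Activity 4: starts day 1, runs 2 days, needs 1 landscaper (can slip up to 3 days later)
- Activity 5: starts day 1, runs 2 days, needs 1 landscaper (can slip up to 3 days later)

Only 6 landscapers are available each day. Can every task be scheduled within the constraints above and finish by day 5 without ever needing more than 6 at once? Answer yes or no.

yes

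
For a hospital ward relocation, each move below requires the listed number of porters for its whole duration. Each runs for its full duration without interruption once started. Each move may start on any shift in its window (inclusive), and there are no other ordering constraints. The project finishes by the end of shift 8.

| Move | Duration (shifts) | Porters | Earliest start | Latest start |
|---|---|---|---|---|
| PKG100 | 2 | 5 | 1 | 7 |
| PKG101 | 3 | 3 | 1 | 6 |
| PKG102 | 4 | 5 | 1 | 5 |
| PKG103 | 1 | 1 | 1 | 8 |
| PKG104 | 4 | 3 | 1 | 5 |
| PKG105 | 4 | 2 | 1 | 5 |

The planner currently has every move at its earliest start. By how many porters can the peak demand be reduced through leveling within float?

9

Early-start peak: s1:19  s2:18  s3:13  s4:10  s5:0  s6:0  s7:0  s8:0 ⇒ 19.
Leveled (PKG100@1, PKG101@1, PKG102@3, PKG103@1, PKG104@4, PKG105@2): s1:9  s2:10  s3:10  s4:10  s5:10  s6:8  s7:3  s8:0 ⇒ 10.
Reduction 19 − 10 = 9.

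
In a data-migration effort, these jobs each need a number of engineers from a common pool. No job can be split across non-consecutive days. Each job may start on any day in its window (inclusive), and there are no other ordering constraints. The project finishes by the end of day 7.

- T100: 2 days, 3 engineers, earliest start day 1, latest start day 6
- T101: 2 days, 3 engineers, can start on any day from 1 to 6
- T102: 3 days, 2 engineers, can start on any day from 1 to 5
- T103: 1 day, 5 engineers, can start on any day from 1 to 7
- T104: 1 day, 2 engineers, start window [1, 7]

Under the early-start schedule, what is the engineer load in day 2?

8

At early start, day 2 has: T100, T101, T102.
Demand: 3 + 3 + 2 = 8.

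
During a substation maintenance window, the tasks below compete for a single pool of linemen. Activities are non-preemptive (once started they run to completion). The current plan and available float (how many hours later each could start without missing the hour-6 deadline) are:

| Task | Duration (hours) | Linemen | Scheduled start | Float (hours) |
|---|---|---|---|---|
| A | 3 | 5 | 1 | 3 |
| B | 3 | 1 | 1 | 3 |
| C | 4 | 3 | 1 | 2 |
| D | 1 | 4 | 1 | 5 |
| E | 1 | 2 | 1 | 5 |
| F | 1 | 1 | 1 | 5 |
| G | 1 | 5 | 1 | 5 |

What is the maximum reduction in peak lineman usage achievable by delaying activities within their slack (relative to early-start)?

13

Early-start peak: h1:21  h2:9  h3:9  h4:3  h5:0  h6:0 ⇒ 21.
Leveled (A@1, B@4, C@1, D@4, E@5, F@5, G@6): h1:8  h2:8  h3:8  h4:8  h5:4  h6:6 ⇒ 8.
Reduction 21 − 8 = 13.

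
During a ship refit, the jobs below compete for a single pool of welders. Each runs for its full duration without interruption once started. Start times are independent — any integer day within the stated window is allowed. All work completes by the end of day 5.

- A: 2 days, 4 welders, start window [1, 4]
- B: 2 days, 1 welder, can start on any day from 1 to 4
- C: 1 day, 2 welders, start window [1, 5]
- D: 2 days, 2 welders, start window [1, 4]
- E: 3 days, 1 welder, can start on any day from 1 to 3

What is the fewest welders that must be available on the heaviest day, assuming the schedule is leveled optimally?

4

Early-start (A@1, B@1, C@1, D@1, E@1) gives peak 10: d1:10  d2:8  d3:1  d4:0  d5:0.
Shift B→3, C→3, D→4, E→3.
Schedule A@1, B@3, C@3, D@4, E@3: d1:4  d2:4  d3:4  d4:4  d5:3 — peak 4.
Total welder-days = 19 over 5 days ⇒ peak ≥ ⌈19/5⌉ = 4, so 4 is optimal.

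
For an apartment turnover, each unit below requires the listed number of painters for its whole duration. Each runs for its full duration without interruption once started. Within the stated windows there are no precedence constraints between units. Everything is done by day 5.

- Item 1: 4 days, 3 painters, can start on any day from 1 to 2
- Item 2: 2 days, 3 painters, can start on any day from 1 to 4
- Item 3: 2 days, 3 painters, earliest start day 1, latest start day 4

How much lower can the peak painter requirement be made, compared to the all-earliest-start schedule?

3

Early-start peak: d1:9  d2:9  d3:3  d4:3  d5:0 ⇒ 9.
Leveled (Item 1@1, Item 2@1, Item 3@3): d1:6  d2:6  d3:6  d4:6  d5:0 ⇒ 6.
Reduction 9 − 6 = 3.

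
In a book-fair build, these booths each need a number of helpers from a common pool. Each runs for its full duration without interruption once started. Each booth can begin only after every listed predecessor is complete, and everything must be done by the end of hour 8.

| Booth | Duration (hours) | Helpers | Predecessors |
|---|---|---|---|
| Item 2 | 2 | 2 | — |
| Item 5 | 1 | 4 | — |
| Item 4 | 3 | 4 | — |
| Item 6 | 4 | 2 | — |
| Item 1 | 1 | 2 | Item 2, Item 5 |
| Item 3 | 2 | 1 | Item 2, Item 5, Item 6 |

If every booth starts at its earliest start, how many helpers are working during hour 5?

1

At early start, hour 5 has: Item 3.
Demand: 1 = 1.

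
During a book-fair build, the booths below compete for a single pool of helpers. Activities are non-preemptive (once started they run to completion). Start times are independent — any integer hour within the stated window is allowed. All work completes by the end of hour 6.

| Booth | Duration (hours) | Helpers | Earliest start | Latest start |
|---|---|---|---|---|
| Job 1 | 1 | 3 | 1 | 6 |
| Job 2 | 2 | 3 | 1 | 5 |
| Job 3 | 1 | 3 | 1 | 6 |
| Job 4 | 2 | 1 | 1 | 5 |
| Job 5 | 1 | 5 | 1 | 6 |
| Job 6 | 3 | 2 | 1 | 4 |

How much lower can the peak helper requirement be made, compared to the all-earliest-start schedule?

12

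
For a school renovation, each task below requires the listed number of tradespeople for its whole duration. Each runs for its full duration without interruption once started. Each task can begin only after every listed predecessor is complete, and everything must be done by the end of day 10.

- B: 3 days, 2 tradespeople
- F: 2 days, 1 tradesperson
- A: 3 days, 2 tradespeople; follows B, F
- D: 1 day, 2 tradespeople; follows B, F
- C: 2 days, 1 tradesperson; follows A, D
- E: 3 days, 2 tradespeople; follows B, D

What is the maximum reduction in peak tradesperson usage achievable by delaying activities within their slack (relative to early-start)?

1

Early-start peak: d1:3  d2:3  d3:2  d4:4  d5:4  d6:4  d7:3  d8:1  d9:0  d10:0 ⇒ 4.
Leveled (B@1, F@1, A@4, D@7, C@8, E@8): d1:3  d2:3  d3:2  d4:2  d5:2  d6:2  d7:2  d8:3  d9:3  d10:2 ⇒ 3.
Reduction 4 − 3 = 1.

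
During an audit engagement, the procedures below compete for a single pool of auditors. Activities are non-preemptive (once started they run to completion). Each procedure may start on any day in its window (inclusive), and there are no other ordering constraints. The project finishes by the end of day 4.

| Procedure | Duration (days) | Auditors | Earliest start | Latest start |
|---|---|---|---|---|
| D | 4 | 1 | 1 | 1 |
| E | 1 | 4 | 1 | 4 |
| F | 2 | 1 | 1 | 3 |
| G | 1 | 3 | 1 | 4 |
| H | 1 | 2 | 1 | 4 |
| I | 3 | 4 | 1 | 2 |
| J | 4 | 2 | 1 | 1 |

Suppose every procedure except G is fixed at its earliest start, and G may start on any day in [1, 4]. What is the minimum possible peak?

14

G@1: d1:17  d2:8  d3:7  d4:3 → peak 17
G@2: d1:14  d2:11  d3:7  d4:3 → peak 14
G@3: d1:14  d2:8  d3:10  d4:3 → peak 14
G@4: d1:14  d2:8  d3:7  d4:6 → peak 14
Best is G@2, peak 14.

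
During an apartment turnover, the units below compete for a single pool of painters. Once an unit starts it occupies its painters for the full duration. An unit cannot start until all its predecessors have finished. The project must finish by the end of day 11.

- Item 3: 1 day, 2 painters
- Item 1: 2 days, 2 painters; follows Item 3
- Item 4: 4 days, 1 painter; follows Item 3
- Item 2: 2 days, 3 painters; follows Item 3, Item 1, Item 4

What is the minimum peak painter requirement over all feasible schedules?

Schedule Item 3@1, Item 1@2, Item 4@2, Item 2@6: d1:2  d2:3  d3:3  d4:1  d5:1  d6:3  d7:3  d8:0  d9:0  d10:0  d11:0 — peak 3.

3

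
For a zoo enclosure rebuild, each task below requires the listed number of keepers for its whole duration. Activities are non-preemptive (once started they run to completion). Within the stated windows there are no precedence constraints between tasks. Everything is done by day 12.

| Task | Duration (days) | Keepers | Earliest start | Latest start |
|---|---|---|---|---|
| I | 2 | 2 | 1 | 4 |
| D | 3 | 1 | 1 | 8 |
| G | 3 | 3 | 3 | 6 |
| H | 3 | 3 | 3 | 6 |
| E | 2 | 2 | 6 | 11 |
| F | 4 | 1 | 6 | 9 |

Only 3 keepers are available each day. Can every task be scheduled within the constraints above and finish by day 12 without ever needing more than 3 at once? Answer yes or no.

The minimum achievable peak is 4; 3 < 4, so no feasible schedule stays within the cap.

no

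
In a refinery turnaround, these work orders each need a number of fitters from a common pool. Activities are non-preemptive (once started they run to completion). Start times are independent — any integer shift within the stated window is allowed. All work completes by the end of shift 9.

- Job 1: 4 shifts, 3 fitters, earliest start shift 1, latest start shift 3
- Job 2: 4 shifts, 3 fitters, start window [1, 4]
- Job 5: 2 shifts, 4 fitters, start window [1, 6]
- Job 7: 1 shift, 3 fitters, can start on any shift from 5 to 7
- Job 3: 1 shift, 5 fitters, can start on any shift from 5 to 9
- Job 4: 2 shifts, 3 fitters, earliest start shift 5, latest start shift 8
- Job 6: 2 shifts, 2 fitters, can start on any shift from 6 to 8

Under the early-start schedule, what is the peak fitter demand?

11

Early-start schedule: Job 1@1, Job 2@1, Job 5@1, Job 7@5, Job 3@5, Job 4@5, Job 6@6.
Load per shift: shift 1: 10, shift 2: 10, shift 3: 6, shift 4: 6, shift 5: 11, shift 6: 5, shift 7: 2, shift 8: 0, shift 9: 0.
Peak is 11.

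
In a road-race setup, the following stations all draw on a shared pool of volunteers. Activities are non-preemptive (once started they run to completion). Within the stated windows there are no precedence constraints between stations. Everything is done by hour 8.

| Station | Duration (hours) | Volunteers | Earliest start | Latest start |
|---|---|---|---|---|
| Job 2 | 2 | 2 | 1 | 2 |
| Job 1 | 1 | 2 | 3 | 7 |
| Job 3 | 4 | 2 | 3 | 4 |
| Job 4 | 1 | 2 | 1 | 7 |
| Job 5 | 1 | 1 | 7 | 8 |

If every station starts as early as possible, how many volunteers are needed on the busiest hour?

Early-start schedule: Job 2@1, Job 1@3, Job 3@3, Job 4@1, Job 5@7.
Load per hour: hour 1: 4, hour 2: 2, hour 3: 4, hour 4: 2, hour 5: 2, hour 6: 2, hour 7: 1, hour 8: 0.
Peak is 4.

4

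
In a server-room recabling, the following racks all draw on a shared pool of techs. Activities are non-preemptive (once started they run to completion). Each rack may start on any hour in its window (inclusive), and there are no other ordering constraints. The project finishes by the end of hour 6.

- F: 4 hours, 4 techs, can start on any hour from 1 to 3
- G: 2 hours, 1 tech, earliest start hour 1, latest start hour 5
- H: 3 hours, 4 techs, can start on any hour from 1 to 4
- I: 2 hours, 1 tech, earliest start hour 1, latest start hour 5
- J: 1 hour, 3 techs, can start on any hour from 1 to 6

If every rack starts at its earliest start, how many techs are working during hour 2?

10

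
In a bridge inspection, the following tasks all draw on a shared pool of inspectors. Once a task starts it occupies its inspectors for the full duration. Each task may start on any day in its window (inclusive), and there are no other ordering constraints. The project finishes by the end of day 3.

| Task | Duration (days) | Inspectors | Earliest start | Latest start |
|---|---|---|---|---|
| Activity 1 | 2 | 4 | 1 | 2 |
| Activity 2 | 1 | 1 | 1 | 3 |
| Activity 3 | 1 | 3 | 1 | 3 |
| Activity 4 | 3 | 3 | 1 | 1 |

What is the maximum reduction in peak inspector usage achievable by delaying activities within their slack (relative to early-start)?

4

Early-start peak: d1:11  d2:7  d3:3 ⇒ 11.
Leveled (Activity 1@1, Activity 2@3, Activity 3@3, Activity 4@1): d1:7  d2:7  d3:7 ⇒ 7.
Reduction 11 − 7 = 4.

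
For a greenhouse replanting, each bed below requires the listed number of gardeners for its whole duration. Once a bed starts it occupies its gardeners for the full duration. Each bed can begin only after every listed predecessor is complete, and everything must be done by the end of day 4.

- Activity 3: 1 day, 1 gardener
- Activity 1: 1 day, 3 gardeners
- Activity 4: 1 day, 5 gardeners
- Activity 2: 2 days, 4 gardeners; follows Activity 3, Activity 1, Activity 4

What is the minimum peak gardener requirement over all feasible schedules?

5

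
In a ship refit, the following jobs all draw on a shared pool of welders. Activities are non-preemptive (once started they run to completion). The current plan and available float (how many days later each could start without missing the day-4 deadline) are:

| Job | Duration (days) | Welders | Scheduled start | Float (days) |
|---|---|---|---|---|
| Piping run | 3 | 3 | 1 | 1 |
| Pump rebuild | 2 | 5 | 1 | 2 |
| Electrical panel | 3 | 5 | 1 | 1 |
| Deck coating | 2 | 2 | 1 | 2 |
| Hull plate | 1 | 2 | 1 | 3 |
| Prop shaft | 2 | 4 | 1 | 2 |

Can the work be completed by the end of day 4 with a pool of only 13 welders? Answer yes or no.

no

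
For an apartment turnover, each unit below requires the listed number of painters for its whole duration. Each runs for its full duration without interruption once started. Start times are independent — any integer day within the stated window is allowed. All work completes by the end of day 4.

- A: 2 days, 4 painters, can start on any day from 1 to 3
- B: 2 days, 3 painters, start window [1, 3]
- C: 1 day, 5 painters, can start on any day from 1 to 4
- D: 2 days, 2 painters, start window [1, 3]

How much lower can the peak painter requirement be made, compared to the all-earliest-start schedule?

Early-start peak: d1:14  d2:9  d3:0  d4:0 ⇒ 14.
Leveled (A@1, B@1, C@3, D@3): d1:7  d2:7  d3:7  d4:2 ⇒ 7.
Reduction 14 − 7 = 7.

7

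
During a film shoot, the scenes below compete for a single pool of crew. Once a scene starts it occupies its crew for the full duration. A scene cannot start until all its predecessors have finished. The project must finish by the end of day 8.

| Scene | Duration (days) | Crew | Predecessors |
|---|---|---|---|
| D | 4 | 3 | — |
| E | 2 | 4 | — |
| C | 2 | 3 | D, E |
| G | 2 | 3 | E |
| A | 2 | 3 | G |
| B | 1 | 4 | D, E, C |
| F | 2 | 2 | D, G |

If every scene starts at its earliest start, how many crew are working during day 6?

8

At early start, day 6 has: C, A, F.
Demand: 3 + 3 + 2 = 8.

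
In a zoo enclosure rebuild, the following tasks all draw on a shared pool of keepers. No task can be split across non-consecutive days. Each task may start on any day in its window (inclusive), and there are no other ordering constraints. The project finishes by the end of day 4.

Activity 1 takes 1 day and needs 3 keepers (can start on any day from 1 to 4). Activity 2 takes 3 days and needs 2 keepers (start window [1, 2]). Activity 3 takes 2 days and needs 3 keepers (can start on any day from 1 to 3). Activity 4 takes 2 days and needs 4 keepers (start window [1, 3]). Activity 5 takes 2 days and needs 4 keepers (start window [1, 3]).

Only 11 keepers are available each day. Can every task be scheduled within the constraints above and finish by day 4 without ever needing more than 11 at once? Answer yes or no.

yes

Schedule Activity 1@1, Activity 2@1, Activity 3@2, Activity 4@1, Activity 5@3: d1:9  d2:9  d3:9  d4:4 — peak 9 ≤ 11.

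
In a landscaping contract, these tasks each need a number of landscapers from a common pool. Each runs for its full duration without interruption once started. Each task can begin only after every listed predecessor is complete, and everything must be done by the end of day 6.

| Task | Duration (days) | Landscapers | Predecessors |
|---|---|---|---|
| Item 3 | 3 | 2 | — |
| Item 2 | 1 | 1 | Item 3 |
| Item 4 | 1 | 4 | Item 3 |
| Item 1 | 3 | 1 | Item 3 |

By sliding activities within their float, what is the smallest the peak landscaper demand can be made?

5

Early-start (Item 3@1, Item 2@4, Item 4@4, Item 1@4) gives peak 6: d1:2  d2:2  d3:2  d4:6  d5:1  d6:1.
Shift Item 4→5.
Schedule Item 3@1, Item 2@4, Item 4@5, Item 1@4: d1:2  d2:2  d3:2  d4:2  d5:5  d6:1 — peak 5.
No arrangement of the 9 feasible schedules does better.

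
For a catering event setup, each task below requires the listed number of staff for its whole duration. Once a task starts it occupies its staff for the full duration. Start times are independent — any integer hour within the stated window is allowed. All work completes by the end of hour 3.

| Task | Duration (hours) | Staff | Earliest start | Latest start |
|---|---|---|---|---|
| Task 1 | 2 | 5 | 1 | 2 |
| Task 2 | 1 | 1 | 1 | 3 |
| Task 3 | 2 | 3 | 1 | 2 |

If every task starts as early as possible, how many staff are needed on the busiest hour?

9

Early-start schedule: Task 1@1, Task 2@1, Task 3@1.
Load per hour: hour 1: 9, hour 2: 8, hour 3: 0.
Peak is 9.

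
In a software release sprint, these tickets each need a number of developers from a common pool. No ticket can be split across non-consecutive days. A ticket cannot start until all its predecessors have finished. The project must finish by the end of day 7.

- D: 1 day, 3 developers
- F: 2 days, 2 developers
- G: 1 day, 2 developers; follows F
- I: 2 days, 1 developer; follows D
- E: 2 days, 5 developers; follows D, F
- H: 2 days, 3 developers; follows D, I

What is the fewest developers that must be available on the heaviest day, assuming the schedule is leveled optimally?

5

Early-start (D@1, F@1, G@3, I@2, E@3, H@4) gives peak 8: d1:5  d2:3  d3:8  d4:8  d5:3  d6:0  d7:0.
Shift E→4, H→6.
Schedule D@1, F@1, G@3, I@2, E@4, H@6: d1:5  d2:3  d3:3  d4:5  d5:5  d6:3  d7:3 — peak 5.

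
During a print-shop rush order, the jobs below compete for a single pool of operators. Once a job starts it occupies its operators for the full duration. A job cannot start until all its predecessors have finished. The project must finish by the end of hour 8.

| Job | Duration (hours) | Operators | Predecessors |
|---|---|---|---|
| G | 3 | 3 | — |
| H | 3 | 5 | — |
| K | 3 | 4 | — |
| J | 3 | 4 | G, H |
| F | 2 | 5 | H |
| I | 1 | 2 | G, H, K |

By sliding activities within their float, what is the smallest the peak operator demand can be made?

Early-start (G@1, H@1, K@1, J@4, F@4, I@4) gives peak 12: h1:12  h2:12  h3:12  h4:11  h5:9  h6:4  h7:0  h8:0.
Shift K→4, F→7, I→7.
Schedule G@1, H@1, K@4, J@4, F@7, I@7: h1:8  h2:8  h3:8  h4:8  h5:8  h6:8  h7:7  h8:5 — peak 8.
Total operator-hours = 60 over 8 hours ⇒ peak ≥ ⌈60/8⌉ = 8, so 8 is optimal.

8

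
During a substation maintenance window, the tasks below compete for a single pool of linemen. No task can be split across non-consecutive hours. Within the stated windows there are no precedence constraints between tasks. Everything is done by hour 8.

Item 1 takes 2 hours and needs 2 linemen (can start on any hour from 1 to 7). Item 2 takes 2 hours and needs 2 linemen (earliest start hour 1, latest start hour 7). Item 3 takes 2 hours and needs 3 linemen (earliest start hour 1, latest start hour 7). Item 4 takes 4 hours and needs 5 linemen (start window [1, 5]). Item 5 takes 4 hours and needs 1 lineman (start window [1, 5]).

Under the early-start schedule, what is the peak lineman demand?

Early-start schedule: Item 1@1, Item 2@1, Item 3@1, Item 4@1, Item 5@1.
Load per hour: hour 1: 13, hour 2: 13, hour 3: 6, hour 4: 6, hour 5: 0, hour 6: 0, hour 7: 0, hour 8: 0.
Peak is 13.

13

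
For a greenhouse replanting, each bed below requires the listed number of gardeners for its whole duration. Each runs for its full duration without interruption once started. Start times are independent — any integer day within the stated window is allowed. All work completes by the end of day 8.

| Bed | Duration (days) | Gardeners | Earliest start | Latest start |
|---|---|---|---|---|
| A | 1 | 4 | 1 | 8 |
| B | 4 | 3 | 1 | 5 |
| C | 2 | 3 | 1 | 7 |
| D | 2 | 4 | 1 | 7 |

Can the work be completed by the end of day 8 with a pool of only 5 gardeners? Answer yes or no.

no

The minimum achievable peak is 6; 5 < 6, so no feasible schedule stays within the cap.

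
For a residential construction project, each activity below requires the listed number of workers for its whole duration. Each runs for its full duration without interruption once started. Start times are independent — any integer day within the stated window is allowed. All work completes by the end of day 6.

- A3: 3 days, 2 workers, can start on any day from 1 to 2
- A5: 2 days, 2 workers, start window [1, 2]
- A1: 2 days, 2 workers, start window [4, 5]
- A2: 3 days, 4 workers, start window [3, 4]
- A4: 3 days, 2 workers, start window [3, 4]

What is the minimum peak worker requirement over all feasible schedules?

8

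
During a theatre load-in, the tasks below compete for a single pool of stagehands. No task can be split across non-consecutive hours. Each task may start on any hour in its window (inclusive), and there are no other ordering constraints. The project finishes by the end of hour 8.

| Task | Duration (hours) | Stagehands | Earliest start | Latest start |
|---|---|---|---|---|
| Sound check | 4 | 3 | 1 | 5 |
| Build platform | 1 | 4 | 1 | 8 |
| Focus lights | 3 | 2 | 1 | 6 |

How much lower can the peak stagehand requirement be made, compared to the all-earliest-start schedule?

Early-start peak: h1:9  h2:5  h3:5  h4:3  h5:0  h6:0  h7:0  h8:0 ⇒ 9.
Leveled (Sound check@1, Build platform@5, Focus lights@6): h1:3  h2:3  h3:3  h4:3  h5:4  h6:2  h7:2  h8:2 ⇒ 4.
Reduction 9 − 4 = 5.

5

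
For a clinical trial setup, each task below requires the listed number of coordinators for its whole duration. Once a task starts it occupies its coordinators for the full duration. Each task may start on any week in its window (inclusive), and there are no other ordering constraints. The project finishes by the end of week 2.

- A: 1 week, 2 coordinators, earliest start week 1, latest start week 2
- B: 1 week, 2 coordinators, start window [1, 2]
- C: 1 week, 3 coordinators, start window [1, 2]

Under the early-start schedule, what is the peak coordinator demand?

7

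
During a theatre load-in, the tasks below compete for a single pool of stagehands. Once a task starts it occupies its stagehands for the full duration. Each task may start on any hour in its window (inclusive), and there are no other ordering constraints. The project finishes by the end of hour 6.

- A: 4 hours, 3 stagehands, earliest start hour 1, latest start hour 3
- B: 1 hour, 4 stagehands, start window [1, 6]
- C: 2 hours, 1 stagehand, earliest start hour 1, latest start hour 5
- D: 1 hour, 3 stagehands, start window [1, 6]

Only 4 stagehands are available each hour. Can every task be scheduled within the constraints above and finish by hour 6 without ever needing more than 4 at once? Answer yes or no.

yes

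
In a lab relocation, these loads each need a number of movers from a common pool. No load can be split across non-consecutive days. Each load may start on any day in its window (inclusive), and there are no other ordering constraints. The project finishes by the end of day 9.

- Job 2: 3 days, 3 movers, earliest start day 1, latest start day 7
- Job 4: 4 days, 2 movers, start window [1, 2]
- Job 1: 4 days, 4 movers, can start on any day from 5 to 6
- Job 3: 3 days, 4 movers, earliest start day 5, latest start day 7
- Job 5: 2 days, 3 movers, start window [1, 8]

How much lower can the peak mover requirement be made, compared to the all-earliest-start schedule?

0

Early-start peak: d1:8  d2:8  d3:5  d4:2  d5:8  d6:8  d7:8  d8:4  d9:0 ⇒ 8.
Leveled (Job 2@1, Job 4@1, Job 1@5, Job 3@5, Job 5@1): d1:8  d2:8  d3:5  d4:2  d5:8  d6:8  d7:8  d8:4  d9:0 ⇒ 8.
Reduction 8 − 8 = 0.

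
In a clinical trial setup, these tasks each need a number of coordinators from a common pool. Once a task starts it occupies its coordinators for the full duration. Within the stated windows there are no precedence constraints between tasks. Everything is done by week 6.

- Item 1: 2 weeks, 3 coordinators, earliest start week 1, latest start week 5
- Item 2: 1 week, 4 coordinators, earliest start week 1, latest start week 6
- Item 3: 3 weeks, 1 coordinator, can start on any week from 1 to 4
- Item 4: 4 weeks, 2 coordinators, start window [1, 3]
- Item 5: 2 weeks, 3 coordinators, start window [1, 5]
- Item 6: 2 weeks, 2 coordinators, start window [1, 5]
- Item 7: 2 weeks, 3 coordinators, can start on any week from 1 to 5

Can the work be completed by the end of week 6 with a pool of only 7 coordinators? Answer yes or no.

Schedule Item 1@1, Item 2@1, Item 3@2, Item 4@2, Item 5@3, Item 6@5, Item 7@5: w1:7  w2:6  w3:6  w4:6  w5:7  w6:5 — peak 7 ≤ 7.

yes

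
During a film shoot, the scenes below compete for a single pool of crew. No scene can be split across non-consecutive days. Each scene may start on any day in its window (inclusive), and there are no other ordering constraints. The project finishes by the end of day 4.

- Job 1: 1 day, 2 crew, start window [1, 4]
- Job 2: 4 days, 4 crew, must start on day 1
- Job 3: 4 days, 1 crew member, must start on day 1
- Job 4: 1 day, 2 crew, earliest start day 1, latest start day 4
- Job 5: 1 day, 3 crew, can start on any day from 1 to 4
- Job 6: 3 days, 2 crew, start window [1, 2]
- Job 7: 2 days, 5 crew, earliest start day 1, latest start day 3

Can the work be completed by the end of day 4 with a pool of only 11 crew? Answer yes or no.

The minimum achievable peak is 12; 11 < 12, so no feasible schedule stays within the cap.

no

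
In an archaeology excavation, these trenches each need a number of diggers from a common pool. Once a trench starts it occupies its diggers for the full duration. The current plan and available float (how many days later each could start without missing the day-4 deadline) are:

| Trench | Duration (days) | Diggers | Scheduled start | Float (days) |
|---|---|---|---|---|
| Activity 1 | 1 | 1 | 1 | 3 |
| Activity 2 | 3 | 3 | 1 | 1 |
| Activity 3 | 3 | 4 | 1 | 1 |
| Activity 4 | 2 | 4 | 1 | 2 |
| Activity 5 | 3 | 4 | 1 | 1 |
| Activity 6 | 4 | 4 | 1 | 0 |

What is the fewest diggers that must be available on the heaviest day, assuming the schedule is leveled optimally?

Early-start (Activity 1@1, Activity 2@1, Activity 3@1, Activity 4@1, Activity 5@1, Activity 6@1) gives peak 20: d1:20  d2:19  d3:15  d4:4.
Shift Activity 5→2.
Schedule Activity 1@1, Activity 2@1, Activity 3@1, Activity 4@1, Activity 5@2, Activity 6@1: d1:16  d2:19  d3:15  d4:8 — peak 19.

19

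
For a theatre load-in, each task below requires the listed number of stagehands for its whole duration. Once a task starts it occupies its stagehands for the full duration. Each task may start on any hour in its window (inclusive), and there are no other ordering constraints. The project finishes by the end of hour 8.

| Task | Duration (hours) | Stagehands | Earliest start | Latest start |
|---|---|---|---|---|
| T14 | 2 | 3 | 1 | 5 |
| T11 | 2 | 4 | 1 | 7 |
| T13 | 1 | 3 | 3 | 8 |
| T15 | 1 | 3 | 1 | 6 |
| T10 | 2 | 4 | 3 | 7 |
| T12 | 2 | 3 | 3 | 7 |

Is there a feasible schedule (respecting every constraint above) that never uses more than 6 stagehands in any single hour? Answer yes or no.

yes

Schedule T14@1, T11@3, T13@5, T15@1, T10@7, T12@5: h1:6  h2:3  h3:4  h4:4  h5:6  h6:3  h7:4  h8:4 — peak 6 ≤ 6.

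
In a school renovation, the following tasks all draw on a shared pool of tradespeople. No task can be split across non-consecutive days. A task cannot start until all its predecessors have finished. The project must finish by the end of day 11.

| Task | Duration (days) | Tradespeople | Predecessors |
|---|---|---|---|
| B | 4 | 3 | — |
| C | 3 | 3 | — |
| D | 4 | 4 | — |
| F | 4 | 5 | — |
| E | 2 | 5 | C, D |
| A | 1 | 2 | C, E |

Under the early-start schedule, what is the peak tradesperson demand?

Early-start schedule: B@1, C@1, D@1, F@1, E@5, A@7.
Load per day: day 1: 15, day 2: 15, day 3: 15, day 4: 12, day 5: 5, day 6: 5, day 7: 2, day 8: 0, day 9: 0, day 10: 0, day 11: 0.
Peak is 15.

15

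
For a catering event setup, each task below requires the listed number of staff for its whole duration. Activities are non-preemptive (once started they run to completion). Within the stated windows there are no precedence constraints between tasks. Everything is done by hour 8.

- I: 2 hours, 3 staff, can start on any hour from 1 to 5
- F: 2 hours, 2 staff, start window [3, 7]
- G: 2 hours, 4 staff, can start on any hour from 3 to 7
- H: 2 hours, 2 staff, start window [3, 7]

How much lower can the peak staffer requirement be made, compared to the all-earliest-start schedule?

Early-start peak: h1:3  h2:3  h3:8  h4:8  h5:0  h6:0  h7:0  h8:0 ⇒ 8.
Leveled (I@1, F@3, G@5, H@3): h1:3  h2:3  h3:4  h4:4  h5:4  h6:4  h7:0  h8:0 ⇒ 4.
Reduction 8 − 4 = 4.

4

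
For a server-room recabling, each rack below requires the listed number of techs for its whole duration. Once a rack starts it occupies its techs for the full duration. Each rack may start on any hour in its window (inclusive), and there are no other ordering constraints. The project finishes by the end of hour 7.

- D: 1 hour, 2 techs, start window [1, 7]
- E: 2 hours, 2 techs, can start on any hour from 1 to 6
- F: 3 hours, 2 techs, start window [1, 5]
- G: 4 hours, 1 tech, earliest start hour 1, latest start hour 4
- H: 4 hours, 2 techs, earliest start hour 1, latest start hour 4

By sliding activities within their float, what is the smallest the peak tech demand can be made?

Early-start (D@1, E@1, F@1, G@1, H@1) gives peak 9: h1:9  h2:7  h3:5  h4:3  h5:0  h6:0  h7:0.
Shift E→2, G→4, H→4.
Schedule D@1, E@2, F@1, G@4, H@4: h1:4  h2:4  h3:4  h4:3  h5:3  h6:3  h7:3 — peak 4.
Total tech-hours = 24 over 7 hours ⇒ peak ≥ ⌈24/7⌉ = 4, so 4 is optimal.

4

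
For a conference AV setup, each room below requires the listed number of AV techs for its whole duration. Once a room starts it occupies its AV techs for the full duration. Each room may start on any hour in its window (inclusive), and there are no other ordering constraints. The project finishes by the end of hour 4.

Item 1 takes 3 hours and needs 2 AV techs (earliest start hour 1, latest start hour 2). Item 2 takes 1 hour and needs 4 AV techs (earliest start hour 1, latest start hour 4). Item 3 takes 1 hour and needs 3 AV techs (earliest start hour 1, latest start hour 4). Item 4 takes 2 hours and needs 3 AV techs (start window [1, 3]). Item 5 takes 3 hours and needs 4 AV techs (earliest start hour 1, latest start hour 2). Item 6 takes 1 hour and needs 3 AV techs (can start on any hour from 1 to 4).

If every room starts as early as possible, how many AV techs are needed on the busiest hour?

19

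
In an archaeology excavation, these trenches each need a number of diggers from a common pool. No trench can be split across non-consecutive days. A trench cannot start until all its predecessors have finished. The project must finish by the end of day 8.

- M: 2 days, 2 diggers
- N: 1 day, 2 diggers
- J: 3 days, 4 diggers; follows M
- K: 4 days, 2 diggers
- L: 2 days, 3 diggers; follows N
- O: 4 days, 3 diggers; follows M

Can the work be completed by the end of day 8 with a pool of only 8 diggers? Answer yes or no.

yes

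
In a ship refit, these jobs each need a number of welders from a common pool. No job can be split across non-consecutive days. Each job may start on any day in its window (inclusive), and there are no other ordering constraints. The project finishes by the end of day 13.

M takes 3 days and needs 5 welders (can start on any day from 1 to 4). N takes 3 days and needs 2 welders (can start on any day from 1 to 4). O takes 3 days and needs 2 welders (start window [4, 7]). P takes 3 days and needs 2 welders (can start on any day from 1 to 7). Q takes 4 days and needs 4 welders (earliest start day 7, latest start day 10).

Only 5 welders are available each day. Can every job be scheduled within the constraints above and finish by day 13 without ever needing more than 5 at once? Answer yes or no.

Schedule M@1, N@4, O@4, P@7, Q@10: d1:5  d2:5  d3:5  d4:4  d5:4  d6:4  d7:2  d8:2  d9:2  d10:4  d11:4  d12:4  d13:4 — peak 5 ≤ 5.

yes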